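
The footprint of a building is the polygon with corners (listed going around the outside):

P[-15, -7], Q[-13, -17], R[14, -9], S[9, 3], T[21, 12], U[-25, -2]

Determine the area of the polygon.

Apply the shoelace (surveyor's) formula: 2A = Σ (x_i·y_{i+1} − x_{i+1}·y_i), indices taken mod 6.
Σ = (164) + (355) + (123) + (45) + (258) + (145) = 1090
Area = |Σ|/2 = 545.

545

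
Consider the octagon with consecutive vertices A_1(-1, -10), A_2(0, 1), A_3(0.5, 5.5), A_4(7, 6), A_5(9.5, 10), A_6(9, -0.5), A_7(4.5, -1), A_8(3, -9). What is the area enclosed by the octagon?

101

Apply the shoelace (surveyor's) formula: 2A = Σ (x_i·y_{i+1} − x_{i+1}·y_i), indices taken mod 8.
A_1→A_2: (-1)(1) − (0)(-10) = -1
A_2→A_3: (0)(5.5) − (0.5)(1) = -0.5
A_3→A_4: (0.5)(6) − (7)(5.5) = -35.5
A_4→A_5: (7)(10) − (9.5)(6) = 13
A_5→A_6: (9.5)(-0.5) − (9)(10) = -94.75
A_6→A_7: (9)(-1) − (4.5)(-0.5) = -6.75
A_7→A_8: (4.5)(-9) − (3)(-1) = -37.5
A_8→A_1: (3)(-10) − (-1)(-9) = -39
Σ = -202
Area = |Σ|/2 = 101.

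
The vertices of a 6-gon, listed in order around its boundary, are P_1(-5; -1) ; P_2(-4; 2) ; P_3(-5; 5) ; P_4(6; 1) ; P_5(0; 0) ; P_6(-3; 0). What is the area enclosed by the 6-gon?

28

Apply the shoelace (surveyor's) formula: 2A = Σ (x_i·y_{i+1} − x_{i+1}·y_i), indices taken mod 6.
Σ = (-14) + (-10) + (-35) + (0) + (0) + (3) = -56
Area = |Σ|/2 = 28.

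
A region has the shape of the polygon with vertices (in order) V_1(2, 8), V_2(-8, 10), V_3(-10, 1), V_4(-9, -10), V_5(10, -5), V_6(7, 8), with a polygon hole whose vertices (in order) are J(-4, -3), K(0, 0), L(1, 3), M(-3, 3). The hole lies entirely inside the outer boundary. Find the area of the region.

Outer boundary:
Apply the shoelace (surveyor's) formula: 2A = Σ (x_i·y_{i+1} − x_{i+1}·y_i), indices taken mod 6.
Σ = (84) + (92) + (109) + (145) + (115) + (40) = 585
Area = |Σ|/2 = 292.5.
Hole:
Σ = (0) + (0) + (12) + (21) = 33
Area = |Σ|/2 = 16.5.
Net area = 292.5 − 16.5 = 276.

276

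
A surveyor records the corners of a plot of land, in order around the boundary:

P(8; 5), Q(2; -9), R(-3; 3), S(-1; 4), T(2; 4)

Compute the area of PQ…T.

Apply the surveyor's formula: 2A = Σ (x_i·y_{i+1} − x_{i+1}·y_i), indices taken mod 5.
Cross-terms: -82, -21, -9, -12, -22  ⇒  Σ = -146
Area = |Σ|/2 = 73.

73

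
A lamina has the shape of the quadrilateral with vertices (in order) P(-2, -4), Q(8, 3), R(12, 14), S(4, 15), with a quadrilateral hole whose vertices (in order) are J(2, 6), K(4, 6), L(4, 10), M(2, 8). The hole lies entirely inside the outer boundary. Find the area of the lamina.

114

Outer boundary:
Apply Gauss's area formula: 2A = Σ (x_i·y_{i+1} − x_{i+1}·y_i), indices taken mod 4.
Σ = (26) + (76) + (124) + (14) = 240
Area = |Σ|/2 = 120.
Hole:
Apply the shoelace (surveyor's) formula: 2A = Σ (x_i·y_{i+1} − x_{i+1}·y_i), indices taken mod 4.
J→K: (2)(6) − (4)(6) = -12
K→L: (4)(10) − (4)(6) = 16
L→M: (4)(8) − (2)(10) = 12
M→J: (2)(6) − (2)(8) = -4
Σ = 12
Area = |Σ|/2 = 6.
Net area = 120 − 6 = 114.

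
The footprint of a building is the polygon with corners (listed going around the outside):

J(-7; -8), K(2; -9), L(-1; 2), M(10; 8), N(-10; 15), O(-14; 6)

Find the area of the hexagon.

Apply Gauss's area formula: 2A = Σ (x_i·y_{i+1} − x_{i+1}·y_i), indices taken mod 6.
J→K: (-7)(-9) − (2)(-8) = 79
K→L: (2)(2) − (-1)(-9) = -5
L→M: (-1)(8) − (10)(2) = -28
M→N: (10)(15) − (-10)(8) = 230
N→O: (-10)(6) − (-14)(15) = 150
O→J: (-14)(-8) − (-7)(6) = 154
Σ = 580
Area = |Σ|/2 = 290.

290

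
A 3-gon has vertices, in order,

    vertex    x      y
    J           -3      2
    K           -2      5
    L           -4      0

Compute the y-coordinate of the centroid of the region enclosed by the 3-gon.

7/3

Apply the shoelace (surveyor's) formula. First the cross-terms c_i = x_i·y_{i+1} − x_{i+1}·y_i:
  -11, 20, -8  ⇒  2A = 1, A = 0.5.
Then Σ (y_i + y_{i+1})·c_i = 7, so ȳ = 7 / (6·0.5) = 7/3.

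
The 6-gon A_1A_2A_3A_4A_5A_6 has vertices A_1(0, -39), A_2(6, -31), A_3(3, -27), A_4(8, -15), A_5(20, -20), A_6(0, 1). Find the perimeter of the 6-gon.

110

|A_1A_2| = √((6)² + (8)²) = √100 = 10
|A_2A_3| = √((-3)² + (4)²) = √25 = 5
|A_3A_4| = √((5)² + (12)²) = √169 = 13
|A_4A_5| = √((12)² + (-5)²) = √169 = 13
|A_5A_6| = √((-20)² + (21)²) = √841 = 29
|A_6A_1| = √((0)² + (-40)²) = √1600 = 40
Perimeter = 10 + 5 + 13 + 13 + 29 + 40 = 110.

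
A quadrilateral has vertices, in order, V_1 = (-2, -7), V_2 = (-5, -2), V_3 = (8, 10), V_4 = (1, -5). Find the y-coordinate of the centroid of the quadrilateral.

13/132

Apply Gauss's area formula. First the cross-terms c_i = x_i·y_{i+1} − x_{i+1}·y_i:
  -31, -34, -50, -17  ⇒  2A = -132, A = -66.
Then Σ (y_i + y_{i+1})·c_i = -39, so ȳ = -39 / (6·(-66)) = 13/132.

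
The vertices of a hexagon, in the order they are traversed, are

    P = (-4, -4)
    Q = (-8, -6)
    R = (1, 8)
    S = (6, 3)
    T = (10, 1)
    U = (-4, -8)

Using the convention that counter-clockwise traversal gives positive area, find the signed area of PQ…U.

-113.5

Apply Gauss's area formula: 2A = Σ (x_i·y_{i+1} − x_{i+1}·y_i), indices taken mod 6.
Σ = (-8) + (-58) + (-45) + (-24) + (-76) + (-16) = -227
Signed area = Σ/2 = -113.5 (negative ⇒ clockwise traversal).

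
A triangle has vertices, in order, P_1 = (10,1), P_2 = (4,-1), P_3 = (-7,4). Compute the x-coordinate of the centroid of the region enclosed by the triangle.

Apply the shoelace (surveyor's) formula. First the cross-terms c_i = x_i·y_{i+1} − x_{i+1}·y_i:
  -14, 9, -47  ⇒  2A = -52, A = -26.
Then Σ (x_i + x_{i+1})·c_i = -364, so x̄ = -364 / (6·(-26)) = 7/3.

7/3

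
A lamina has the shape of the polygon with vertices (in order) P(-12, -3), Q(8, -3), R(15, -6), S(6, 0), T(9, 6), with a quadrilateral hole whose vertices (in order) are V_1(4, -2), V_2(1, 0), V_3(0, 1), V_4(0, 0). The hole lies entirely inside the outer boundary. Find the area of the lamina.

85.5

Outer boundary:
Apply the shoelace formula: 2A = Σ (x_i·y_{i+1} − x_{i+1}·y_i), indices taken mod 5.
P→Q: (-12)(-3) − (8)(-3) = 60
Q→R: (8)(-6) − (15)(-3) = -3
R→S: (15)(0) − (6)(-6) = 36
S→T: (6)(6) − (9)(0) = 36
T→P: (9)(-3) − (-12)(6) = 45
Σ = 174
Area = |Σ|/2 = 87.
Hole:
Apply the shoelace formula: 2A = Σ (x_i·y_{i+1} − x_{i+1}·y_i), indices taken mod 4.
Cross-terms: 2, 1, 0, 0  ⇒  Σ = 3
Area = |Σ|/2 = 1.5.
Net area = 87 − 1.5 = 85.5.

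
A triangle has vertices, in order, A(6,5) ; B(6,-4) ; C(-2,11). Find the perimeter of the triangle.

|AB| = √((0)² + (-9)²) = √81 = 9
|BC| = √((-8)² + (15)²) = √289 = 17
|CA| = √((8)² + (-6)²) = √100 = 10
Perimeter = 9 + 17 + 10 = 36.

36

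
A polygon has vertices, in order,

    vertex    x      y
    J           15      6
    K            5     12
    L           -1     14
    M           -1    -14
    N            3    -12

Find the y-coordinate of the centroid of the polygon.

Apply the shoelace formula. First the cross-terms c_i = x_i·y_{i+1} − x_{i+1}·y_i:
  150, 82, 28, 54, 198  ⇒  2A = 512, A = 256.
Then Σ (y_i + y_{i+1})·c_i = 2240, so ȳ = 2240 / (6·256) = 35/24.

35/24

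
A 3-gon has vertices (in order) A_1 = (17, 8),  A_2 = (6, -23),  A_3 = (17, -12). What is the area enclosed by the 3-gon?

Σ = (-439) + (319) + (340) = 220
Area = |Σ|/2 = 110.

110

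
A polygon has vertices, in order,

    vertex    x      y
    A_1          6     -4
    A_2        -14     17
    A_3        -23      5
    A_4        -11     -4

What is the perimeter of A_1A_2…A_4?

|A_1A_2| = √((-20)² + (21)²) = √841 = 29
|A_2A_3| = √((-9)² + (-12)²) = √225 = 15
|A_3A_4| = √((12)² + (-9)²) = √225 = 15
|A_4A_1| = √((17)² + (0)²) = √289 = 17
Perimeter = 29 + 15 + 15 + 17 = 76.

76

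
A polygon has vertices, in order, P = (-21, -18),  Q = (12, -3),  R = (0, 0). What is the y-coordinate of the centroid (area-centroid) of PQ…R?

Apply the shoelace (surveyor's) formula. First the cross-terms c_i = x_i·y_{i+1} − x_{i+1}·y_i:
  279, 0, 0  ⇒  2A = 279, A = 139.5.
Then Σ (y_i + y_{i+1})·c_i = -5859, so ȳ = -5859 / (6·139.5) = -7.

-7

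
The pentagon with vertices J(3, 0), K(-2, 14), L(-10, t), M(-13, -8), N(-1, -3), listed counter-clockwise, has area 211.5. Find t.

The doubled signed area Σ (x_i y_{i+1} − x_{i+1} y_i) is linear in t.
With t=0 it equals 302; the coefficient of t is 11 (from the two edges through L).
So 11·t + 302 = 2·211.5 = 423 ⇒ t = 11.

11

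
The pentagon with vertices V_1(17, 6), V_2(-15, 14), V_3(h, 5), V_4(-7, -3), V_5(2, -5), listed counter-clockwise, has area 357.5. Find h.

-17

Write out the shoelace sum; only the two edges meeting at V_3 involve h:
2·Area = [((-15)·5 − h·14) + (h·(-3) − (-7)·5)] + 466
       = -17·h + 426 = 715
⇒ h = -17.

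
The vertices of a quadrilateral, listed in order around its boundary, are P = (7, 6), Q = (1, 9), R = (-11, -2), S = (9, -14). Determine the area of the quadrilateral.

Σ = (57) + (97) + (172) + (152) = 478
Area = |Σ|/2 = 239.

239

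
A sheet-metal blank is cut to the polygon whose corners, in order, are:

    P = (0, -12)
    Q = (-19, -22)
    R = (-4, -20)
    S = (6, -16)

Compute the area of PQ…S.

88

Cross-terms: -228, 292, 184, -72  ⇒  Σ = 176
Area = |Σ|/2 = 88.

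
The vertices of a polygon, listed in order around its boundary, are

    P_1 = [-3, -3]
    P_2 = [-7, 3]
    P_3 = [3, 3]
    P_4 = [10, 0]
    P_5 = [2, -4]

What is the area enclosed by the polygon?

74

Apply Gauss's area formula: 2A = Σ (x_i·y_{i+1} − x_{i+1}·y_i), indices taken mod 5.
P_1→P_2: (-3)(3) − (-7)(-3) = -30
P_2→P_3: (-7)(3) − (3)(3) = -30
P_3→P_4: (3)(0) − (10)(3) = -30
P_4→P_5: (10)(-4) − (2)(0) = -40
P_5→P_1: (2)(-3) − (-3)(-4) = -18
Σ = -148
Area = |Σ|/2 = 74.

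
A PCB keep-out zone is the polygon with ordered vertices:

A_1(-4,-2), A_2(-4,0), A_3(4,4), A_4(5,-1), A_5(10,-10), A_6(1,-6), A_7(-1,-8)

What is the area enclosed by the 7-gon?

Cross-terms: -8, -16, -24, -40, -50, -14, -30  ⇒  Σ = -182
Area = |Σ|/2 = 91.

91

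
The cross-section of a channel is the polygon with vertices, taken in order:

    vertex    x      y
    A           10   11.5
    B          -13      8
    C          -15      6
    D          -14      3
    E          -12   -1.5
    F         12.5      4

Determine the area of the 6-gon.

221

Apply Gauss's area formula: 2A = Σ (x_i·y_{i+1} − x_{i+1}·y_i), indices taken mod 6.
A→B: (10)(8) − (-13)(11.5) = 229.5
B→C: (-13)(6) − (-15)(8) = 42
C→D: (-15)(3) − (-14)(6) = 39
D→E: (-14)(-1.5) − (-12)(3) = 57
E→F: (-12)(4) − (12.5)(-1.5) = -29.25
F→A: (12.5)(11.5) − (10)(4) = 103.75
Σ = 442
Area = |Σ|/2 = 221.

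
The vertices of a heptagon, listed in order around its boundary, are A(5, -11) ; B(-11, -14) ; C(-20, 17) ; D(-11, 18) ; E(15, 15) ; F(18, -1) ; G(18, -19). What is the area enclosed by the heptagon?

989

Apply the surveyor's formula: 2A = Σ (x_i·y_{i+1} − x_{i+1}·y_i), indices taken mod 7.
Σ = (-191) + (-467) + (-173) + (-435) + (-285) + (-324) + (-103) = -1978
Area = |Σ|/2 = 989.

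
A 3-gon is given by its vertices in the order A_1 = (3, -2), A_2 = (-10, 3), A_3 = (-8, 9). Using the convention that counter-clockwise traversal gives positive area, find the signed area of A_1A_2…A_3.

Apply Gauss's area formula: 2A = Σ (x_i·y_{i+1} − x_{i+1}·y_i), indices taken mod 3.
Cross-terms: -11, -66, -11  ⇒  Σ = -88
Signed area = Σ/2 = -44 (negative ⇒ clockwise traversal).

-44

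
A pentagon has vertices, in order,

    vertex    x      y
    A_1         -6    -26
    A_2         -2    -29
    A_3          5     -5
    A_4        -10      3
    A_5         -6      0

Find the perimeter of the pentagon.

|A_1A_2| = √((4)² + (-3)²) = √25 = 5
|A_2A_3| = √((7)² + (24)²) = √625 = 25
|A_3A_4| = √((-15)² + (8)²) = √289 = 17
|A_4A_5| = √((4)² + (-3)²) = √25 = 5
|A_5A_1| = √((0)² + (-26)²) = √676 = 26
Perimeter = 5 + 25 + 17 + 5 + 26 = 78.

78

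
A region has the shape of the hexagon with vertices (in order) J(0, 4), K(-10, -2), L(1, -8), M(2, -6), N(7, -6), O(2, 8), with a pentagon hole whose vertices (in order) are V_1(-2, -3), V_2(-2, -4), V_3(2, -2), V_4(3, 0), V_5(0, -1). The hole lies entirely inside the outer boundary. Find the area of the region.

111.5

Outer boundary:
Apply the surveyor's formula: 2A = Σ (x_i·y_{i+1} − x_{i+1}·y_i), indices taken mod 6.
Σ = (40) + (82) + (10) + (30) + (68) + (8) = 238
Area = |Σ|/2 = 119.
Hole:
Apply the surveyor's formula: 2A = Σ (x_i·y_{i+1} − x_{i+1}·y_i), indices taken mod 5.
Cross-terms: 2, 12, 6, -3, -2  ⇒  Σ = 15
Area = |Σ|/2 = 7.5.
Net area = 119 − 7.5 = 111.5.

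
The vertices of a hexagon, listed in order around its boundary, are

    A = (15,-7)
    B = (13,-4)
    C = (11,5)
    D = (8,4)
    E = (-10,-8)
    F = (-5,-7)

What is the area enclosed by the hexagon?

A→B: (15)(-4) − (13)(-7) = 31
B→C: (13)(5) − (11)(-4) = 109
C→D: (11)(4) − (8)(5) = 4
D→E: (8)(-8) − (-10)(4) = -24
E→F: (-10)(-7) − (-5)(-8) = 30
F→A: (-5)(-7) − (15)(-7) = 140
Σ = 290
Area = |Σ|/2 = 145.

145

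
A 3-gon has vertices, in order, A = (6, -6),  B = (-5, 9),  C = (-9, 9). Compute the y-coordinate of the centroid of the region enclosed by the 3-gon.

4

Apply Gauss's area formula. First the cross-terms c_i = x_i·y_{i+1} − x_{i+1}·y_i:
  24, 36, 0  ⇒  2A = 60, A = 30.
Then Σ (y_i + y_{i+1})·c_i = 720, so ȳ = 720 / (6·30) = 4.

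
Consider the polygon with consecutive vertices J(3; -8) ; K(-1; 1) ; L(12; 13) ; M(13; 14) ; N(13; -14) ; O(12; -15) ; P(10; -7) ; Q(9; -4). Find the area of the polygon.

196.5

Cross-terms: -5, -25, -1, -364, -27, 66, 23, -60  ⇒  Σ = -393
Area = |Σ|/2 = 196.5.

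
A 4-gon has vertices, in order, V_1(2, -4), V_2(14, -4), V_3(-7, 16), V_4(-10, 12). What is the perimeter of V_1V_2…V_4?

66

|V_1V_2| = √((12)² + (0)²) = √144 = 12
|V_2V_3| = √((-21)² + (20)²) = √841 = 29
|V_3V_4| = √((-3)² + (-4)²) = √25 = 5
|V_4V_1| = √((12)² + (-16)²) = √400 = 20
Perimeter = 12 + 29 + 5 + 20 = 66.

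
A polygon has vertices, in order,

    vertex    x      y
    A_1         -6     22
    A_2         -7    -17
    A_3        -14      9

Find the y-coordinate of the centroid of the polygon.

14/3

Apply the shoelace formula. First the cross-terms c_i = x_i·y_{i+1} − x_{i+1}·y_i:
  256, -301, -254  ⇒  2A = -299, A = -149.5.
Then Σ (y_i + y_{i+1})·c_i = -4186, so ȳ = -4186 / (6·(-149.5)) = 14/3.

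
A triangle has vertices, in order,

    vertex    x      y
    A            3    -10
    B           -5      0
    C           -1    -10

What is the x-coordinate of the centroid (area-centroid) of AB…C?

Apply the shoelace formula. First the cross-terms c_i = x_i·y_{i+1} − x_{i+1}·y_i:
  -50, 50, 40  ⇒  2A = 40, A = 20.
Then Σ (x_i + x_{i+1})·c_i = -120, so x̄ = -120 / (6·20) = -1.

-1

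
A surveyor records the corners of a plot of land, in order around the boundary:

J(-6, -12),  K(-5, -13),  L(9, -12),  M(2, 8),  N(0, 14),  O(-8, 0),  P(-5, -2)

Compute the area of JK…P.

Apply the surveyor's formula: 2A = Σ (x_i·y_{i+1} − x_{i+1}·y_i), indices taken mod 7.
Σ = (18) + (177) + (96) + (28) + (112) + (16) + (48) = 495
Area = |Σ|/2 = 247.5.

247.5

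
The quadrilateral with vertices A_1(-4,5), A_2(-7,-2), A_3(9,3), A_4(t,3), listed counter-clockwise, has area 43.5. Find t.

The doubled signed area Σ (x_i y_{i+1} − x_{i+1} y_i) is linear in t.
With t=0 it equals 79; the coefficient of t is 2 (from the two edges through A_4).
So 2·t + 79 = 2·43.5 = 87 ⇒ t = 4.

4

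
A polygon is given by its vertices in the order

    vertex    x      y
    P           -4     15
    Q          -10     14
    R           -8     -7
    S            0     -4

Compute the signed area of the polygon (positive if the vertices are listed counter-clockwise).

Σ = (94) + (182) + (32) + (-16) = 292
Signed area = Σ/2 = 146 (positive ⇒ counter-clockwise traversal).

146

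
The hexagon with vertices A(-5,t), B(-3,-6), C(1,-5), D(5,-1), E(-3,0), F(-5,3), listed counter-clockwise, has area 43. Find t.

The doubled signed area Σ (x_i y_{i+1} − x_{i+1} y_i) is linear in t.
With t=0 it equals 78; the coefficient of t is -2 (from the two edges through A).
So -2·t + 78 = 2·43 = 86 ⇒ t = -4.

-4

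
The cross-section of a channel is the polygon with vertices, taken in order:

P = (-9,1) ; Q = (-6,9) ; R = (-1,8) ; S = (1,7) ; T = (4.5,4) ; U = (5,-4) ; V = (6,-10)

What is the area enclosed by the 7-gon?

152.25

Σ = (-75) + (-39) + (-15) + (-27.5) + (-38) + (-26) + (-84) = -304.5
Area = |Σ|/2 = 152.25.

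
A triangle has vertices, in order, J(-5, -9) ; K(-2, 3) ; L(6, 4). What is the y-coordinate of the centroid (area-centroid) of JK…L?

Apply the surveyor's formula. First the cross-terms c_i = x_i·y_{i+1} − x_{i+1}·y_i:
  -33, -26, -34  ⇒  2A = -93, A = -46.5.
Then Σ (y_i + y_{i+1})·c_i = 186, so ȳ = 186 / (6·(-46.5)) = -2/3.

-2/3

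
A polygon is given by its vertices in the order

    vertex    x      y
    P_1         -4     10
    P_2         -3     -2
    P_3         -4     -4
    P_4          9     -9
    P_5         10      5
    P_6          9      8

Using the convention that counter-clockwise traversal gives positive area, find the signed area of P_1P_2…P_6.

Σ = (38) + (4) + (72) + (135) + (35) + (122) = 406
Signed area = Σ/2 = 203 (positive ⇒ counter-clockwise traversal).

203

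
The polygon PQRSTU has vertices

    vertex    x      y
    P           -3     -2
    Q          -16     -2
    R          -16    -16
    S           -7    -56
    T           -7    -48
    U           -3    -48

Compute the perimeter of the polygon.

|PQ| = √((-13)² + (0)²) = √169 = 13
|QR| = √((0)² + (-14)²) = √196 = 14
|RS| = √((9)² + (-40)²) = √1681 = 41
|ST| = √((0)² + (8)²) = √64 = 8
|TU| = √((4)² + (0)²) = √16 = 4
|UP| = √((0)² + (46)²) = √2116 = 46
Perimeter = 13 + 14 + 41 + 8 + 4 + 46 = 126.

126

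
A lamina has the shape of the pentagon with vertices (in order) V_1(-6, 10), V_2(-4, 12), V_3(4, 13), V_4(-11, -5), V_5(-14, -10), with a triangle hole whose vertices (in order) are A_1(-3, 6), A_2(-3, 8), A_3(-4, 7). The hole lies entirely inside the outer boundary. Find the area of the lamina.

Outer boundary:
Apply the shoelace (surveyor's) formula: 2A = Σ (x_i·y_{i+1} − x_{i+1}·y_i), indices taken mod 5.
V_1→V_2: (-6)(12) − (-4)(10) = -32
V_2→V_3: (-4)(13) − (4)(12) = -100
V_3→V_4: (4)(-5) − (-11)(13) = 123
V_4→V_5: (-11)(-10) − (-14)(-5) = 40
V_5→V_1: (-14)(10) − (-6)(-10) = -200
Σ = -169
Area = |Σ|/2 = 84.5.
Hole:
Apply the shoelace (surveyor's) formula: 2A = Σ (x_i·y_{i+1} − x_{i+1}·y_i), indices taken mod 3.
A_1→A_2: (-3)(8) − (-3)(6) = -6
A_2→A_3: (-3)(7) − (-4)(8) = 11
A_3→A_1: (-4)(6) − (-3)(7) = -3
Σ = 2
Area = |Σ|/2 = 1.
Net area = 84.5 − 1 = 83.5.

83.5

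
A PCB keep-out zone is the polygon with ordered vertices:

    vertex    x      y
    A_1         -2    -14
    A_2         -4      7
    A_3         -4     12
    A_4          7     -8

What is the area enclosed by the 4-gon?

128

Apply the shoelace (surveyor's) formula: 2A = Σ (x_i·y_{i+1} − x_{i+1}·y_i), indices taken mod 4.
Σ = (-70) + (-20) + (-52) + (-114) = -256
Area = |Σ|/2 = 128.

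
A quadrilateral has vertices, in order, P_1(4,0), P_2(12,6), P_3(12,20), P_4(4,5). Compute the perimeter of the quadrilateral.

|P_1P_2| = √((8)² + (6)²) = √100 = 10
|P_2P_3| = √((0)² + (14)²) = √196 = 14
|P_3P_4| = √((-8)² + (-15)²) = √289 = 17
|P_4P_1| = √((0)² + (-5)²) = √25 = 5
Perimeter = 10 + 14 + 17 + 5 = 46.

46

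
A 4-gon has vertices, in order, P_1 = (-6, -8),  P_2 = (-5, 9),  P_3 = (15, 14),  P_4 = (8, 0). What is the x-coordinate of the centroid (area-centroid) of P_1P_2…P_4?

248/95

Apply the surveyor's formula. First the cross-terms c_i = x_i·y_{i+1} − x_{i+1}·y_i:
  -94, -205, -112, -64  ⇒  2A = -475, A = -237.5.
Then Σ (x_i + x_{i+1})·c_i = -3720, so x̄ = -3720 / (6·(-237.5)) = 248/95.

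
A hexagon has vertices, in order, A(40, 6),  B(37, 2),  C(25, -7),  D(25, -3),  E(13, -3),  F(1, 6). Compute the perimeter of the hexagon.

90

|AB| = √((-3)² + (-4)²) = √25 = 5
|BC| = √((-12)² + (-9)²) = √225 = 15
|CD| = √((0)² + (4)²) = √16 = 4
|DE| = √((-12)² + (0)²) = √144 = 12
|EF| = √((-12)² + (9)²) = √225 = 15
|FA| = √((39)² + (0)²) = √1521 = 39
Perimeter = 5 + 15 + 4 + 12 + 15 + 39 = 90.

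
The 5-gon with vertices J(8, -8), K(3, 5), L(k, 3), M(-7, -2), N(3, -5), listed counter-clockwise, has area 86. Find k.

The doubled signed area Σ (x_i y_{i+1} − x_{i+1} y_i) is linear in k.
With k=0 it equals 151; the coefficient of k is -7 (from the two edges through L).
So -7·k + 151 = 2·86 = 172 ⇒ k = -3.

-3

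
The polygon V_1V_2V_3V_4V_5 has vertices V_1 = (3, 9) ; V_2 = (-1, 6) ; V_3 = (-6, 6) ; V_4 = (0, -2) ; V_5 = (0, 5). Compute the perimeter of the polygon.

32

|V_1V_2| = √((-4)² + (-3)²) = √25 = 5
|V_2V_3| = √((-5)² + (0)²) = √25 = 5
|V_3V_4| = √((6)² + (-8)²) = √100 = 10
|V_4V_5| = √((0)² + (7)²) = √49 = 7
|V_5V_1| = √((3)² + (4)²) = √25 = 5
Perimeter = 5 + 5 + 10 + 7 + 5 = 32.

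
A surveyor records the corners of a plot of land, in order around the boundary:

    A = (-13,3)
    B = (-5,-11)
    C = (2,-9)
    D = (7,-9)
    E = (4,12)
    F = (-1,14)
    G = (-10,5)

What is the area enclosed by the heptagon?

Σ = (158) + (67) + (45) + (120) + (68) + (135) + (35) = 628
Area = |Σ|/2 = 314.

314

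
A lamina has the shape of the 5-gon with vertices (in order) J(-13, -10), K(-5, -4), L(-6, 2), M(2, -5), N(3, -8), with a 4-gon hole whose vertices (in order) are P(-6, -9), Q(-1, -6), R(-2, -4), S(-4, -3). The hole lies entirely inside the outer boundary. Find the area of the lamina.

57

Outer boundary:
Apply Gauss's area formula: 2A = Σ (x_i·y_{i+1} − x_{i+1}·y_i), indices taken mod 5.
Cross-terms: 2, -34, 26, -1, -134  ⇒  Σ = -141
Area = |Σ|/2 = 70.5.
Hole:
Apply Gauss's area formula: 2A = Σ (x_i·y_{i+1} − x_{i+1}·y_i), indices taken mod 4.
Σ = (27) + (-8) + (-10) + (18) = 27
Area = |Σ|/2 = 13.5.
Net area = 70.5 − 13.5 = 57.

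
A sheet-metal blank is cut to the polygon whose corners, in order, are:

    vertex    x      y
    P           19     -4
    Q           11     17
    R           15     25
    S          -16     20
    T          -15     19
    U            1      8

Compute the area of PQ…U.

394

Σ = (367) + (20) + (700) + (-4) + (-139) + (-156) = 788
Area = |Σ|/2 = 394.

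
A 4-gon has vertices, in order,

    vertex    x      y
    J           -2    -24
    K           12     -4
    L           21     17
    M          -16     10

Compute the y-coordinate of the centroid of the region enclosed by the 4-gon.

Apply the shoelace formula. First the cross-terms c_i = x_i·y_{i+1} − x_{i+1}·y_i:
  296, 288, 482, 404  ⇒  2A = 1470, A = 735.
Then Σ (y_i + y_{i+1})·c_i = 2814, so ȳ = 2814 / (6·735) = 67/105.

67/105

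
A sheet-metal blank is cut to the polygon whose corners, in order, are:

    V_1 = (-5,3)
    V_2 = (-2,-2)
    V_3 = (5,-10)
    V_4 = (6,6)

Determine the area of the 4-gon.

92

Apply the surveyor's formula: 2A = Σ (x_i·y_{i+1} − x_{i+1}·y_i), indices taken mod 4.
Σ = (16) + (30) + (90) + (48) = 184
Area = |Σ|/2 = 92.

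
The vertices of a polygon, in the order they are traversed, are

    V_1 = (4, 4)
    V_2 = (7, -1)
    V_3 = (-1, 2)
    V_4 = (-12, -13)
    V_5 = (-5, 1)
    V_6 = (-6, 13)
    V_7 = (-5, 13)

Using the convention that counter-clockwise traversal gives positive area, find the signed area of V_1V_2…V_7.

-101.5

Apply the surveyor's formula: 2A = Σ (x_i·y_{i+1} − x_{i+1}·y_i), indices taken mod 7.
Cross-terms: -32, 13, 37, -77, -59, -13, -72  ⇒  Σ = -203
Signed area = Σ/2 = -101.5 (negative ⇒ clockwise traversal).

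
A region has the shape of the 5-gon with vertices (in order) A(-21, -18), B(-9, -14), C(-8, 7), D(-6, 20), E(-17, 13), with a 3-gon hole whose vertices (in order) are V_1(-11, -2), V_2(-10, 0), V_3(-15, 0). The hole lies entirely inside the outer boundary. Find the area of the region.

Outer boundary:
Apply Gauss's area formula: 2A = Σ (x_i·y_{i+1} − x_{i+1}·y_i), indices taken mod 5.
Σ = (132) + (-175) + (-118) + (262) + (579) = 680
Area = |Σ|/2 = 340.
Hole:
Apply the shoelace (surveyor's) formula: 2A = Σ (x_i·y_{i+1} − x_{i+1}·y_i), indices taken mod 3.
Cross-terms: -20, 0, 30  ⇒  Σ = 10
Area = |Σ|/2 = 5.
Net area = 340 − 5 = 335.

335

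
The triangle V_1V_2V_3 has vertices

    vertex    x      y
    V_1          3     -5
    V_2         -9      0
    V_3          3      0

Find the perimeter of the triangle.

|V_1V_2| = √((-12)² + (5)²) = √169 = 13
|V_2V_3| = √((12)² + (0)²) = √144 = 12
|V_3V_1| = √((0)² + (-5)²) = √25 = 5
Perimeter = 13 + 12 + 5 = 30.

30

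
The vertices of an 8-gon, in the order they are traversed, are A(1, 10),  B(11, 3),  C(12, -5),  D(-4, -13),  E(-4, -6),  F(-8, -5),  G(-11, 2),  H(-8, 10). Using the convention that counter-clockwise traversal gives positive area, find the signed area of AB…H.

Apply Gauss's area formula: 2A = Σ (x_i·y_{i+1} − x_{i+1}·y_i), indices taken mod 8.
Σ = (-107) + (-91) + (-176) + (-28) + (-28) + (-71) + (-94) + (-90) = -685
Signed area = Σ/2 = -342.5 (negative ⇒ clockwise traversal).

-342.5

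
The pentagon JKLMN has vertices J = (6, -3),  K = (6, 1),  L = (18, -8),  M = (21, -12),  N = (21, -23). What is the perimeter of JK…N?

|JK| = √((0)² + (4)²) = √16 = 4
|KL| = √((12)² + (-9)²) = √225 = 15
|LM| = √((3)² + (-4)²) = √25 = 5
|MN| = √((0)² + (-11)²) = √121 = 11
|NJ| = √((-15)² + (20)²) = √625 = 25
Perimeter = 4 + 15 + 5 + 11 + 25 = 60.

60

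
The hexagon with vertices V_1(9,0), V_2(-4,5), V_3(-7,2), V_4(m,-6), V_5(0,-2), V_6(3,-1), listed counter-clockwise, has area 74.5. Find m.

The doubled signed area Σ (x_i y_{i+1} − x_{i+1} y_i) is linear in m.
With m=0 it equals 129; the coefficient of m is -4 (from the two edges through V_4).
So -4·m + 129 = 2·74.5 = 149 ⇒ m = -5.

-5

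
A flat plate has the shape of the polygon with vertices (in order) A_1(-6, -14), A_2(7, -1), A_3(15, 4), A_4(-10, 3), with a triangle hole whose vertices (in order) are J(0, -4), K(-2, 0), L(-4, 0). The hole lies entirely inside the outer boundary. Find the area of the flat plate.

191

Outer boundary:
A_1→A_2: (-6)(-1) − (7)(-14) = 104
A_2→A_3: (7)(4) − (15)(-1) = 43
A_3→A_4: (15)(3) − (-10)(4) = 85
A_4→A_1: (-10)(-14) − (-6)(3) = 158
Σ = 390
Area = |Σ|/2 = 195.
Hole:
Σ = (-8) + (0) + (16) = 8
Area = |Σ|/2 = 4.
Net area = 195 − 4 = 191.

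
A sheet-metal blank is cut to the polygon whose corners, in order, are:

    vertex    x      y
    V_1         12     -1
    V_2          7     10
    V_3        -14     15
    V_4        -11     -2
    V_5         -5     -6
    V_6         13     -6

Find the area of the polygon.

394

V_1→V_2: (12)(10) − (7)(-1) = 127
V_2→V_3: (7)(15) − (-14)(10) = 245
V_3→V_4: (-14)(-2) − (-11)(15) = 193
V_4→V_5: (-11)(-6) − (-5)(-2) = 56
V_5→V_6: (-5)(-6) − (13)(-6) = 108
V_6→V_1: (13)(-1) − (12)(-6) = 59
Σ = 788
Area = |Σ|/2 = 394.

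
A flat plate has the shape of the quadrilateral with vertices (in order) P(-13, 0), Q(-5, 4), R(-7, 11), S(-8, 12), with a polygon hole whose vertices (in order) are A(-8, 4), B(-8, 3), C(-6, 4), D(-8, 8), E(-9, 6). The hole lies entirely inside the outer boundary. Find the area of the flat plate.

Outer boundary:
Apply the surveyor's formula: 2A = Σ (x_i·y_{i+1} − x_{i+1}·y_i), indices taken mod 4.
Σ = (-52) + (-27) + (4) + (156) = 81
Area = |Σ|/2 = 40.5.
Hole:
Σ = (8) + (-14) + (-16) + (24) + (12) = 14
Area = |Σ|/2 = 7.
Net area = 40.5 − 7 = 33.5.

33.5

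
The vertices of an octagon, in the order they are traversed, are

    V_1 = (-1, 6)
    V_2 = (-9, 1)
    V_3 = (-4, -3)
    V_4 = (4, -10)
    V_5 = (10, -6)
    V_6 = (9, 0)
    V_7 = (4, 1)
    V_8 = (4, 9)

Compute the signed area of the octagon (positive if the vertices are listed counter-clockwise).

Σ = (53) + (31) + (52) + (76) + (54) + (9) + (32) + (33) = 340
Signed area = Σ/2 = 170 (positive ⇒ counter-clockwise traversal).

170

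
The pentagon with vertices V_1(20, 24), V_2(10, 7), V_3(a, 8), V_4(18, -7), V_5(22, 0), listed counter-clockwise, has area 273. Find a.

-2

The doubled signed area Σ (x_i y_{i+1} − x_{i+1} y_i) is linear in a.
With a=0 it equals 518; the coefficient of a is -14 (from the two edges through V_3).
So -14·a + 518 = 2·273 = 546 ⇒ a = -2.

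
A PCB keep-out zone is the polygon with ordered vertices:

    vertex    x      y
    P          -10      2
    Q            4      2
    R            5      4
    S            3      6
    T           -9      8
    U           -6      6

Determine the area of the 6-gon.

Cross-terms: -28, 6, 18, 78, -6, 48  ⇒  Σ = 116
Area = |Σ|/2 = 58.

58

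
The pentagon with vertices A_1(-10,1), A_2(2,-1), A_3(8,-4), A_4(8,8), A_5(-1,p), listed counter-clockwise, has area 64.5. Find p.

1

The doubled signed area Σ (x_i y_{i+1} − x_{i+1} y_i) is linear in p.
With p=0 it equals 111; the coefficient of p is 18 (from the two edges through A_5).
So 18·p + 111 = 2·64.5 = 129 ⇒ p = 1.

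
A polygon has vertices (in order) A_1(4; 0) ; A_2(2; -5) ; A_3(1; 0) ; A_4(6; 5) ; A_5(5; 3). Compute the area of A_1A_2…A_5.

Apply Gauss's area formula: 2A = Σ (x_i·y_{i+1} − x_{i+1}·y_i), indices taken mod 5.
Σ = (-20) + (5) + (5) + (-7) + (-12) = -29
Area = |Σ|/2 = 14.5.

14.5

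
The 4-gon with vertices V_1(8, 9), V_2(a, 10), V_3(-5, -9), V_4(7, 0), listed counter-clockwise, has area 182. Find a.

-6

Write out the shoelace sum; only the two edges meeting at V_2 involve a:
2·Area = [(8·10 − a·9) + (a·(-9) − (-5)·10)] + 126
       = -18·a + 256 = 364
⇒ a = -6.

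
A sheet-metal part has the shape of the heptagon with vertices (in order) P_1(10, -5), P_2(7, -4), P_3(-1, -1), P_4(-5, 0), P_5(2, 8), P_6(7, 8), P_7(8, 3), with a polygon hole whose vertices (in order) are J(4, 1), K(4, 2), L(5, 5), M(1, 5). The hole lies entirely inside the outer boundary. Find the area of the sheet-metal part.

Outer boundary:
Σ = (-5) + (-11) + (-5) + (-40) + (-40) + (-43) + (-70) = -214
Area = |Σ|/2 = 107.
Hole:
Apply the shoelace (surveyor's) formula: 2A = Σ (x_i·y_{i+1} − x_{i+1}·y_i), indices taken mod 4.
Cross-terms: 4, 10, 20, -19  ⇒  Σ = 15
Area = |Σ|/2 = 7.5.
Net area = 107 − 7.5 = 99.5.

99.5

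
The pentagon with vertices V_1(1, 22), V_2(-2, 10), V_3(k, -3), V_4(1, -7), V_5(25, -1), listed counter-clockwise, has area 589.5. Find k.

-23

The doubled signed area Σ (x_i y_{i+1} − x_{i+1} y_i) is linear in k.
With k=0 it equals 788; the coefficient of k is -17 (from the two edges through V_3).
So -17·k + 788 = 2·589.5 = 1179 ⇒ k = -23.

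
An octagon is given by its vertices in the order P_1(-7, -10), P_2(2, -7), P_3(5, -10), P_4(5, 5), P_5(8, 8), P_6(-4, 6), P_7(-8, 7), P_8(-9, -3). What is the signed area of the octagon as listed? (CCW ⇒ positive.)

207.5

Apply the surveyor's formula: 2A = Σ (x_i·y_{i+1} − x_{i+1}·y_i), indices taken mod 8.
Cross-terms: 69, 15, 75, 0, 80, 20, 87, 69  ⇒  Σ = 415
Signed area = Σ/2 = 207.5 (positive ⇒ counter-clockwise traversal).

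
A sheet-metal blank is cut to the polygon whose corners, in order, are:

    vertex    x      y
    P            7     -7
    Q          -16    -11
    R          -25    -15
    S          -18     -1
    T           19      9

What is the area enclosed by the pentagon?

404

Apply the surveyor's formula: 2A = Σ (x_i·y_{i+1} − x_{i+1}·y_i), indices taken mod 5.
P→Q: (7)(-11) − (-16)(-7) = -189
Q→R: (-16)(-15) − (-25)(-11) = -35
R→S: (-25)(-1) − (-18)(-15) = -245
S→T: (-18)(9) − (19)(-1) = -143
T→P: (19)(-7) − (7)(9) = -196
Σ = -808
Area = |Σ|/2 = 404.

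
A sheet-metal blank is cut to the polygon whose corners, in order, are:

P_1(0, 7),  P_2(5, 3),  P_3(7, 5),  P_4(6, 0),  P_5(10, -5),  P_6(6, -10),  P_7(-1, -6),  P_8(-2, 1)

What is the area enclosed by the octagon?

Apply the shoelace (surveyor's) formula: 2A = Σ (x_i·y_{i+1} − x_{i+1}·y_i), indices taken mod 8.
Σ = (-35) + (4) + (-30) + (-30) + (-70) + (-46) + (-13) + (-14) = -234
Area = |Σ|/2 = 117.

117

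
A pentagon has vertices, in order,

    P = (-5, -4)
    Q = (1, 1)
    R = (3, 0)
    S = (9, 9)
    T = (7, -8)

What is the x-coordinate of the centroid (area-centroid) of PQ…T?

Apply the shoelace formula. First the cross-terms c_i = x_i·y_{i+1} − x_{i+1}·y_i:
  -1, -3, 27, -135, -68  ⇒  2A = -180, A = -90.
Then Σ (x_i + x_{i+1})·c_i = -1980, so x̄ = -1980 / (6·(-90)) = 11/3.

11/3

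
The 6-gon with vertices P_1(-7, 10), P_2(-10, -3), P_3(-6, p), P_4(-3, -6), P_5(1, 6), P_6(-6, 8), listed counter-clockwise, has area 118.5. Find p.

-10

Write out the shoelace sum; only the two edges meeting at P_3 involve p:
2·Area = [((-10)·p − (-6)·(-3)) + ((-6)·(-6) − (-3)·p)] + 149
       = -7·p + 167 = 237
⇒ p = -10.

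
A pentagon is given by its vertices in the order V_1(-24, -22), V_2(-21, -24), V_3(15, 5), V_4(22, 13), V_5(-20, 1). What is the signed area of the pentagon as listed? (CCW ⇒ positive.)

600

Apply the shoelace formula: 2A = Σ (x_i·y_{i+1} − x_{i+1}·y_i), indices taken mod 5.
Cross-terms: 114, 255, 85, 282, 464  ⇒  Σ = 1200
Signed area = Σ/2 = 600 (positive ⇒ counter-clockwise traversal).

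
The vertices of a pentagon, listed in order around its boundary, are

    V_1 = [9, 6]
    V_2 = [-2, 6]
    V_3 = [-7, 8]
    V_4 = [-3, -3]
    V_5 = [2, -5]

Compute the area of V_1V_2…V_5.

Apply the surveyor's formula: 2A = Σ (x_i·y_{i+1} − x_{i+1}·y_i), indices taken mod 5.
Σ = (66) + (26) + (45) + (21) + (57) = 215
Area = |Σ|/2 = 107.5.

107.5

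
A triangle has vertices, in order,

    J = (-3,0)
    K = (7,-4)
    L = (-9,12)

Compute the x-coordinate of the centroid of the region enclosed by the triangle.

Apply the surveyor's formula. First the cross-terms c_i = x_i·y_{i+1} − x_{i+1}·y_i:
  12, 48, 36  ⇒  2A = 96, A = 48.
Then Σ (x_i + x_{i+1})·c_i = -480, so x̄ = -480 / (6·48) = -5/3.

-5/3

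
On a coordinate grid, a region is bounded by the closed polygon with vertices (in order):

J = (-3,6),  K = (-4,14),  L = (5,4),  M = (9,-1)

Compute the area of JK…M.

J→K: (-3)(14) − (-4)(6) = -18
K→L: (-4)(4) − (5)(14) = -86
L→M: (5)(-1) − (9)(4) = -41
M→J: (9)(6) − (-3)(-1) = 51
Σ = -94
Area = |Σ|/2 = 47.

47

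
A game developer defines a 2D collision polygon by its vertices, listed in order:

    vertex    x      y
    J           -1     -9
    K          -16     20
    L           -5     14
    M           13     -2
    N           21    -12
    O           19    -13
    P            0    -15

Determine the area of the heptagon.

459.5

Apply the shoelace (surveyor's) formula: 2A = Σ (x_i·y_{i+1} − x_{i+1}·y_i), indices taken mod 7.
Σ = (-164) + (-124) + (-172) + (-114) + (-45) + (-285) + (-15) = -919
Area = |Σ|/2 = 459.5.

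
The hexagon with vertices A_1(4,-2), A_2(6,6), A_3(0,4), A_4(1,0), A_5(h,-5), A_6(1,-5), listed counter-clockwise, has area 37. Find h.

Write out the shoelace sum; only the two edges meeting at A_5 involve h:
2·Area = [(1·(-5) − h·0) + (h·(-5) − 1·(-5))] + 74
       = -5·h + 74 = 74
⇒ h = 0.

0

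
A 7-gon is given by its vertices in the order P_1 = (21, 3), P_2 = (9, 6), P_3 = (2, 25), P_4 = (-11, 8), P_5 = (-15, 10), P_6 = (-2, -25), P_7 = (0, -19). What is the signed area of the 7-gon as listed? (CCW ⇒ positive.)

Apply Gauss's area formula: 2A = Σ (x_i·y_{i+1} − x_{i+1}·y_i), indices taken mod 7.
Cross-terms: 99, 213, 291, 10, 395, 38, 399  ⇒  Σ = 1445
Signed area = Σ/2 = 722.5 (positive ⇒ counter-clockwise traversal).

722.5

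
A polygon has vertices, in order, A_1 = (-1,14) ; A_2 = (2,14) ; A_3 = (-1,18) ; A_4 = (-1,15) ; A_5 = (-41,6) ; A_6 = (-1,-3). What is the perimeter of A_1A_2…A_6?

110

|A_1A_2| = √((3)² + (0)²) = √9 = 3
|A_2A_3| = √((-3)² + (4)²) = √25 = 5
|A_3A_4| = √((0)² + (-3)²) = √9 = 3
|A_4A_5| = √((-40)² + (-9)²) = √1681 = 41
|A_5A_6| = √((40)² + (-9)²) = √1681 = 41
|A_6A_1| = √((0)² + (17)²) = √289 = 17
Perimeter = 3 + 5 + 3 + 41 + 41 + 17 = 110.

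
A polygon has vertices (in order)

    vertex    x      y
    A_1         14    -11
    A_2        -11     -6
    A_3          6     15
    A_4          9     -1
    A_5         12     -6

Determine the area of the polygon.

282.5

Apply the surveyor's formula: 2A = Σ (x_i·y_{i+1} − x_{i+1}·y_i), indices taken mod 5.
Σ = (-205) + (-129) + (-141) + (-42) + (-48) = -565
Area = |Σ|/2 = 282.5.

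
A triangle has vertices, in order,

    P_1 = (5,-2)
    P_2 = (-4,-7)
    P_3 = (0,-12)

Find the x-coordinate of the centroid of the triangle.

Apply the surveyor's formula. First the cross-terms c_i = x_i·y_{i+1} − x_{i+1}·y_i:
  -43, 48, 60  ⇒  2A = 65, A = 32.5.
Then Σ (x_i + x_{i+1})·c_i = 65, so x̄ = 65 / (6·32.5) = 1/3.

1/3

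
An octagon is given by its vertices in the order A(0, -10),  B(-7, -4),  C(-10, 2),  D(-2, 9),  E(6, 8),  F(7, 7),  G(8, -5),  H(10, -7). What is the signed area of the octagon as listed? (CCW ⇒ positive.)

-245.5

Apply the shoelace formula: 2A = Σ (x_i·y_{i+1} − x_{i+1}·y_i), indices taken mod 8.
Cross-terms: -70, -54, -86, -70, -14, -91, -6, -100  ⇒  Σ = -491
Signed area = Σ/2 = -245.5 (negative ⇒ clockwise traversal).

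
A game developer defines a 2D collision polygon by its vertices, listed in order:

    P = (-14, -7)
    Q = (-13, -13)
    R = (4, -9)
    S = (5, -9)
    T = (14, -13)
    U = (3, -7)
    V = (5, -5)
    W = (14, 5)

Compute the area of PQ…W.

179

Apply the shoelace formula: 2A = Σ (x_i·y_{i+1} − x_{i+1}·y_i), indices taken mod 8.
P→Q: (-14)(-13) − (-13)(-7) = 91
Q→R: (-13)(-9) − (4)(-13) = 169
R→S: (4)(-9) − (5)(-9) = 9
S→T: (5)(-13) − (14)(-9) = 61
T→U: (14)(-7) − (3)(-13) = -59
U→V: (3)(-5) − (5)(-7) = 20
V→W: (5)(5) − (14)(-5) = 95
W→P: (14)(-7) − (-14)(5) = -28
Σ = 358
Area = |Σ|/2 = 179.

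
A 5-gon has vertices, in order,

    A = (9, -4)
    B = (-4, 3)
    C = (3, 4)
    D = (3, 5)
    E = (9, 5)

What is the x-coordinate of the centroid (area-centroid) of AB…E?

860/183

Apply the surveyor's formula. First the cross-terms c_i = x_i·y_{i+1} − x_{i+1}·y_i:
  11, -25, 3, -30, -81  ⇒  2A = -122, A = -61.
Then Σ (x_i + x_{i+1})·c_i = -1720, so x̄ = -1720 / (6·(-61)) = 860/183.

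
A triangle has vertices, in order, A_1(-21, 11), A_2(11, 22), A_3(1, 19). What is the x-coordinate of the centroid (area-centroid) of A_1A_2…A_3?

-3

Apply the shoelace (surveyor's) formula. First the cross-terms c_i = x_i·y_{i+1} − x_{i+1}·y_i:
  -583, 187, 410  ⇒  2A = 14, A = 7.
Then Σ (x_i + x_{i+1})·c_i = -126, so x̄ = -126 / (6·7) = -3.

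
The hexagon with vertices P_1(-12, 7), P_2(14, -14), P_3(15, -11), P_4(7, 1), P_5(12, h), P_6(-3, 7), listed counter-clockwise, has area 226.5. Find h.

10

Write out the shoelace sum; only the two edges meeting at P_5 involve h:
2·Area = [(7·h − 12·1) + (12·7 − (-3)·h)] + 281
       = 10·h + 353 = 453
⇒ h = 10.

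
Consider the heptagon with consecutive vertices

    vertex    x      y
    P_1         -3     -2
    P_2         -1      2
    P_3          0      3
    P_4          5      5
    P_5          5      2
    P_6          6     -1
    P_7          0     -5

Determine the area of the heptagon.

51.5

Σ = (-8) + (-3) + (-15) + (-15) + (-17) + (-30) + (-15) = -103
Area = |Σ|/2 = 51.5.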